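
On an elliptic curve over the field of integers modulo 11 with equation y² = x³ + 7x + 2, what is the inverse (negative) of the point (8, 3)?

(8, 8)

-(8, 3) = (8, -3 mod 11) = (8, 8).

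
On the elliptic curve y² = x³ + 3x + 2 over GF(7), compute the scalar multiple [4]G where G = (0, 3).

(4, 6)

Double-and-add on 4 = (100)₂. Start with G = (0, 3) for the leading 1-bit.
double: tangent at (0, 3): λ = (3·0² + 3)/(2·3) ≡ 3/6. 6⁻¹ ≡ 6 (mod 7) since 6·6 = 36 ≡ 1, so λ ≡ 3·6 ≡ 4.
  x = λ² - 0 - 0 = 16 - 0 ≡ 2; y = λ·(0 - 2) - 3 ≡ 3. → (2, 3)
double: tangent at (2, 3): λ = (3·2² + 3)/(2·3) ≡ 1/6. 6⁻¹ ≡ 6 (mod 7), so λ ≡ 1·6 ≡ 6.
  x = λ² - 2 - 2 = 36 - 4 ≡ 4; y = λ·(2 - 4) - 3 ≡ 6. → (4, 6)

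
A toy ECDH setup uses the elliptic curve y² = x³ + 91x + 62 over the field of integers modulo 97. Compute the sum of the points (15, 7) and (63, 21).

(27, 38)

(15, 7) + (63, 21). λ = (21 - 7)/(63 - 15) ≡ 14/48 mod 97. 48⁻¹ ≡ 95 (mod 97) since 48·95 = 4560 ≡ 1, so λ ≡ 69.
  x = λ² - 15 - 63 = 4761 - 78 ≡ 27; y = λ·(15 - 27) - 7 ≡ 38. → (27, 38)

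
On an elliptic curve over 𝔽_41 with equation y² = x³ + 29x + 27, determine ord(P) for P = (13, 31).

7

2P: tangent at (13, 31): λ = (3·13² + 29)/(2·31) ≡ 3/21. 21⁻¹ ≡ 2 (mod 41), so λ ≡ 3·2 ≡ 6.
  x = λ² - 13 - 13 = 36 - 26 ≡ 10; y = λ·(13 - 10) - 31 ≡ 28. → (10, 28)
3P: (10, 28) + (13, 31). λ = (31 - 28)/(13 - 10) ≡ 3/3 mod 41. 3⁻¹ ≡ 14 (mod 41), so λ ≡ 1.
  x = λ² - 10 - 13 = 1 - 23 ≡ 19; y = λ·(10 - 19) - 28 ≡ 4. → (19, 4)
4P: (19, 4) + (13, 31). λ = (31 - 4)/(13 - 19) ≡ 27/35 mod 41. 35⁻¹ ≡ 34 (mod 41) since 35·34 = 1190 ≡ 1, so λ ≡ 16.
  x = λ² - 19 - 13 = 256 - 32 ≡ 19; y = λ·(19 - 19) - 4 ≡ 37. → (19, 37)
5P: (19, 37) + (13, 31). λ = (31 - 37)/(13 - 19) ≡ 35/35 mod 41. 35⁻¹ ≡ 34 (mod 41), so λ ≡ 1.
  x = λ² - 19 - 13 = 1 - 32 ≡ 10; y = λ·(19 - 10) - 37 ≡ 13. → (10, 13)
6P: (10, 13) + (13, 31). λ = (31 - 13)/(13 - 10) ≡ 18/3 mod 41. 3⁻¹ ≡ 14 (mod 41), so λ ≡ 6.
  x = λ² - 10 - 13 = 36 - 23 ≡ 13; y = λ·(10 - 13) - 13 ≡ 10. → (13, 10)
7P: (13, 10) + (13, 31): same x and y₁ ≡ -y₂, so the sum is O.
7P = O, so the order is 7.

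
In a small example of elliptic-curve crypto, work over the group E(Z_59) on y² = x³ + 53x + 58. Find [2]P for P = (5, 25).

(16, 20)

tangent at (5, 25): λ = (3·5² + 53)/(2·25) ≡ 10/50. 50⁻¹ ≡ 13 (mod 59) since 50·13 = 650 ≡ 1, so λ ≡ 10·13 ≡ 12.
  x = λ² - 5 - 5 = 144 - 10 ≡ 16; y = λ·(5 - 16) - 25 ≡ 20. → (16, 20)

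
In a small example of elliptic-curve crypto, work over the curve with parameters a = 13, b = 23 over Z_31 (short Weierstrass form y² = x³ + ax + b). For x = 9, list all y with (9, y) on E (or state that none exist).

1, 30

x³ + 13x + 23 = 869 ≡ 1 (mod 31).
Square roots of 1 mod 31: 1 and 30 (since 1² = 1 ≡ 1).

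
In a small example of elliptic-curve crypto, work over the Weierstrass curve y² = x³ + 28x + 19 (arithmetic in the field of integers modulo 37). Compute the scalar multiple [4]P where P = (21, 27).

O

Double-and-add on 4 = (100)₂. Start with P = (21, 27) for the leading 1-bit.
double: tangent at (21, 27): λ = (3·21² + 28)/(2·27) ≡ 19/17. 17⁻¹ ≡ 24 (mod 37), so λ ≡ 19·24 ≡ 12.
  x = λ² - 21 - 21 = 144 - 42 ≡ 28; y = λ·(21 - 28) - 27 ≡ 0. → (28, 0)
double: (28, 0) + (28, 0): same x and y₁ ≡ -y₂, so the sum is 𝒪.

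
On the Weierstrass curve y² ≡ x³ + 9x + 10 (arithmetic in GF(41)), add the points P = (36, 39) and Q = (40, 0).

(36, 39) + (40, 0). λ = (0 - 39)/(40 - 36) ≡ 2/4 mod 41. 4⁻¹ ≡ 31 (mod 41), so λ ≡ 21.
  x = λ² - 36 - 40 = 441 - 76 ≡ 37; y = λ·(36 - 37) - 39 ≡ 22. → (37, 22)

(37, 22)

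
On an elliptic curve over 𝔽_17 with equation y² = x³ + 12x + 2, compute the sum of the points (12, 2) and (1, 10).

(12, 2) + (1, 10). λ = (10 - 2)/(1 - 12) ≡ 8/6 mod 17. 6⁻¹ ≡ 3 (mod 17) since 6·3 = 18 ≡ 1, so λ ≡ 7.
  x = λ² - 12 - 1 = 49 - 13 ≡ 2; y = λ·(12 - 2) - 2 ≡ 0. → (2, 0)

(2, 0)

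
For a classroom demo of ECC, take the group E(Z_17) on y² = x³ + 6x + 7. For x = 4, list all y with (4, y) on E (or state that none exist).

none

x³ + 6x + 7 = 95 ≡ 10 (mod 17).
10 is a non-residue mod 17; no y exists.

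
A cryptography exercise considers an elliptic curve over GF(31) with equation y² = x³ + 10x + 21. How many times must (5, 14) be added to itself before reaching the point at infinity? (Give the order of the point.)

2P: tangent at (5, 14): λ = (3·5² + 10)/(2·14) ≡ 23/28. 28⁻¹ ≡ 10 (mod 31), so λ ≡ 23·10 ≡ 13.
  x = λ² - 5 - 5 = 169 - 10 ≡ 4; y = λ·(5 - 4) - 14 ≡ 30. → (4, 30)
3P: (4, 30) + (5, 14). λ = (14 - 30)/(5 - 4) ≡ 15/1 mod 31. 1⁻¹ ≡ 1 (mod 31), so λ ≡ 15.
  x = λ² - 4 - 5 = 225 - 9 ≡ 30; y = λ·(4 - 30) - 30 ≡ 14. → (30, 14)
4P: (30, 14) + (5, 14). λ = (14 - 14)/(5 - 30) ≡ 0/6 mod 31. 6⁻¹ ≡ 26 (mod 31), so λ ≡ 0.
  x = λ² - 30 - 5 = 0 - 35 ≡ 27; y = λ·(30 - 27) - 14 ≡ 17. → (27, 17)
5P: (27, 17) + (5, 14). λ = (14 - 17)/(5 - 27) ≡ 28/9 mod 31. 9⁻¹ ≡ 7 (mod 31) since 9·7 = 63 ≡ 1, so λ ≡ 10.
  x = λ² - 27 - 5 = 100 - 32 ≡ 6; y = λ·(27 - 6) - 17 ≡ 7. → (6, 7)
6P: (6, 7) + (5, 14). λ = (14 - 7)/(5 - 6) ≡ 7/30 mod 31. 30⁻¹ ≡ 30 (mod 31), so λ ≡ 24.
  x = λ² - 6 - 5 = 576 - 11 ≡ 7; y = λ·(6 - 7) - 7 ≡ 0. → (7, 0)
7P: (7, 0) + (5, 14). λ = (14 - 0)/(5 - 7) ≡ 14/29 mod 31. 29⁻¹ ≡ 15 (mod 31) since 29·15 = 435 ≡ 1, so λ ≡ 24.
  x = λ² - 7 - 5 = 576 - 12 ≡ 6; y = λ·(7 - 6) - 0 ≡ 24. → (6, 24)
8P: (6, 24) + (5, 14). λ = (14 - 24)/(5 - 6) ≡ 21/30 mod 31. 30⁻¹ ≡ 30 (mod 31), so λ ≡ 10.
  x = λ² - 6 - 5 = 100 - 11 ≡ 27; y = λ·(6 - 27) - 24 ≡ 14. → (27, 14)
9P: (27, 14) + (5, 14). λ = (14 - 14)/(5 - 27) ≡ 0/9 mod 31. 9⁻¹ ≡ 7 (mod 31), so λ ≡ 0.
  x = λ² - 27 - 5 = 0 - 32 ≡ 30; y = λ·(27 - 30) - 14 ≡ 17. → (30, 17)
10P: (30, 17) + (5, 14). λ = (14 - 17)/(5 - 30) ≡ 28/6 mod 31. 6⁻¹ ≡ 26 (mod 31), so λ ≡ 15.
  x = λ² - 30 - 5 = 225 - 35 ≡ 4; y = λ·(30 - 4) - 17 ≡ 1. → (4, 1)
11P: (4, 1) + (5, 14). λ = (14 - 1)/(5 - 4) ≡ 13/1 mod 31. 1⁻¹ ≡ 1 (mod 31), so λ ≡ 13.
  x = λ² - 4 - 5 = 169 - 9 ≡ 5; y = λ·(4 - 5) - 1 ≡ 17. → (5, 17)
12P: (5, 17) + (5, 14): same x and y₁ ≡ -y₂, so the sum is the point at infinity.
12P = the point at infinity, so the order is 12.

12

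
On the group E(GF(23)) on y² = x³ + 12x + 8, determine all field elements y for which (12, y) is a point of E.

none

x³ + 12x + 8 = 1880 ≡ 17 (mod 23).
17 is a non-residue mod 23; no y exists.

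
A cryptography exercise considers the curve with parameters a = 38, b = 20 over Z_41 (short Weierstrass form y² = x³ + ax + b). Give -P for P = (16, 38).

(16, 3)

-(16, 38) = (16, -38 mod 41) = (16, 3).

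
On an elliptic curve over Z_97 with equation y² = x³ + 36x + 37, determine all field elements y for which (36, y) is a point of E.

x³ + 36x + 37 = 47989 ≡ 71 (mod 97).
71 is a non-residue mod 97; no y exists.

none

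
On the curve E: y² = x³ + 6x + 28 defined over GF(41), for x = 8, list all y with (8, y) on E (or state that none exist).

none

x³ + 6x + 28 = 588 ≡ 14 (mod 41).
14 is a non-residue mod 41; no y exists.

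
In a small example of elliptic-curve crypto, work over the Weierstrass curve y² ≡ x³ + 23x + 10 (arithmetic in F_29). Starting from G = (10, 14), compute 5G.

Repeated addition: build up to 5G.
2G: tangent at (10, 14): λ = (3·10² + 23)/(2·14) ≡ 4/28. 28⁻¹ ≡ 28 (mod 29) since 28·28 = 784 ≡ 1, so λ ≡ 4·28 ≡ 25.
  x = λ² - 10 - 10 = 625 - 20 ≡ 25; y = λ·(10 - 25) - 14 ≡ 17. → (25, 17)
3G: (25, 17) + (10, 14). λ = (14 - 17)/(10 - 25) ≡ 26/14 mod 29. 14⁻¹ ≡ 27 (mod 29) since 14·27 = 378 ≡ 1, so λ ≡ 6.
  x = λ² - 25 - 10 = 36 - 35 ≡ 1; y = λ·(25 - 1) - 17 ≡ 11. → (1, 11)
4G: (1, 11) + (10, 14). λ = (14 - 11)/(10 - 1) ≡ 3/9 mod 29. 9⁻¹ ≡ 13 (mod 29), so λ ≡ 10.
  x = λ² - 1 - 10 = 100 - 11 ≡ 2; y = λ·(1 - 2) - 11 ≡ 8. → (2, 8)
5G: (2, 8) + (10, 14). λ = (14 - 8)/(10 - 2) ≡ 6/8 mod 29. 8⁻¹ ≡ 11 (mod 29), so λ ≡ 8.
  x = λ² - 2 - 10 = 64 - 12 ≡ 23; y = λ·(2 - 23) - 8 ≡ 27. → (23, 27)

(23, 27)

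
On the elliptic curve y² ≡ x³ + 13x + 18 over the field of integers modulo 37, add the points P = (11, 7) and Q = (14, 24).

(11, 7) + (14, 24). λ = (24 - 7)/(14 - 11) ≡ 17/3 mod 37. 3⁻¹ ≡ 25 (mod 37) since 3·25 = 75 ≡ 1, so λ ≡ 18.
  x = λ² - 11 - 14 = 324 - 25 ≡ 3; y = λ·(11 - 3) - 7 ≡ 26. → (3, 26)

(3, 26)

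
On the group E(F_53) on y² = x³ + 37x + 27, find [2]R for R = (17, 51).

(3, 18)

tangent at (17, 51): λ = (3·17² + 37)/(2·51) ≡ 3/49. 49⁻¹ ≡ 13 (mod 53), so λ ≡ 3·13 ≡ 39.
  x = λ² - 17 - 17 = 1521 - 34 ≡ 3; y = λ·(17 - 3) - 51 ≡ 18. → (3, 18)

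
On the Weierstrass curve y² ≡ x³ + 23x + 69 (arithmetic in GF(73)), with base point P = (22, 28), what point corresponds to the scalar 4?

Double-and-add on 4 = (100)₂. Start with P = (22, 28) for the leading 1-bit.
double: tangent at (22, 28): λ = (3·22² + 23)/(2·28) ≡ 15/56. 56⁻¹ ≡ 30 (mod 73), so λ ≡ 15·30 ≡ 12.
  x = λ² - 22 - 22 = 144 - 44 ≡ 27; y = λ·(22 - 27) - 28 ≡ 58. → (27, 58)
double: tangent at (27, 58): λ = (3·27² + 23)/(2·58) ≡ 20/43. 43⁻¹ ≡ 17 (mod 73) since 43·17 = 731 ≡ 1, so λ ≡ 20·17 ≡ 48.
  x = λ² - 27 - 27 = 2304 - 54 ≡ 60; y = λ·(27 - 60) - 58 ≡ 37. → (60, 37)

(60, 37)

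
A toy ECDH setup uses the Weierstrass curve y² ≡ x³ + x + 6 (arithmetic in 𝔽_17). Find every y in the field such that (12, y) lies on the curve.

none

x³ + 1x + 6 = 1746 ≡ 12 (mod 17).
12 is a non-residue mod 17; no y exists.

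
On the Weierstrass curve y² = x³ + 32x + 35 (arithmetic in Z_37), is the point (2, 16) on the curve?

no

y² = 16² ≡ 34; x³ + 32x + 35 = 107 ≡ 33 (mod 37). 34 ≠ 33.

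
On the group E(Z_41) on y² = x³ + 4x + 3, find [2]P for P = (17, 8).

tangent at (17, 8): λ = (3·17² + 4)/(2·8) ≡ 10/16. 16⁻¹ ≡ 18 (mod 41), so λ ≡ 10·18 ≡ 16.
  x = λ² - 17 - 17 = 256 - 34 ≡ 17; y = λ·(17 - 17) - 8 ≡ 33. → (17, 33)

(17, 33)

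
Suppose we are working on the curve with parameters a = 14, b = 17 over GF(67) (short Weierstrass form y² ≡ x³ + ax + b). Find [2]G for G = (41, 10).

tangent at (41, 10): λ = (3·41² + 14)/(2·10) ≡ 32/20. 20⁻¹ ≡ 57 (mod 67), so λ ≡ 32·57 ≡ 15.
  x = λ² - 41 - 41 = 225 - 82 ≡ 9; y = λ·(41 - 9) - 10 ≡ 1. → (9, 1)

(9, 1)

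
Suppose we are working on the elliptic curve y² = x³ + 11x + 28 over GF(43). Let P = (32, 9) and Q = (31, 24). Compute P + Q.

(32, 9) + (31, 24). λ = (24 - 9)/(31 - 32) ≡ 15/42 mod 43. 42⁻¹ ≡ 42 (mod 43), so λ ≡ 28.
  x = λ² - 32 - 31 = 784 - 63 ≡ 33; y = λ·(32 - 33) - 9 ≡ 6. → (33, 6)

(33, 6)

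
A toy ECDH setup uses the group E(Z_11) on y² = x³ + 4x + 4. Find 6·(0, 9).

Write P = (0, 9).
Repeated addition: build up to 6P.
2P: tangent at (0, 9): λ = (3·0² + 4)/(2·9) ≡ 4/7. 7⁻¹ ≡ 8 (mod 11), so λ ≡ 4·8 ≡ 10.
  x = λ² - 0 - 0 = 100 - 0 ≡ 1; y = λ·(0 - 1) - 9 ≡ 3. → (1, 3)
3P: (1, 3) + (0, 9). λ = (9 - 3)/(0 - 1) ≡ 6/10 mod 11. 10⁻¹ ≡ 10 (mod 11), so λ ≡ 5.
  x = λ² - 1 - 0 = 25 - 1 ≡ 2; y = λ·(1 - 2) - 3 ≡ 3. → (2, 3)
4P: (2, 3) + (0, 9). λ = (9 - 3)/(0 - 2) ≡ 6/9 mod 11. 9⁻¹ ≡ 5 (mod 11) since 9·5 = 45 ≡ 1, so λ ≡ 8.
  x = λ² - 2 - 0 = 64 - 2 ≡ 7; y = λ·(2 - 7) - 3 ≡ 1. → (7, 1)
5P: (7, 1) + (0, 9). λ = (9 - 1)/(0 - 7) ≡ 8/4 mod 11. 4⁻¹ ≡ 3 (mod 11) since 4·3 = 12 ≡ 1, so λ ≡ 2.
  x = λ² - 7 - 0 = 4 - 7 ≡ 8; y = λ·(7 - 8) - 1 ≡ 8. → (8, 8)
6P: (8, 8) + (0, 9). λ = (9 - 8)/(0 - 8) ≡ 1/3 mod 11. 3⁻¹ ≡ 4 (mod 11) since 3·4 = 12 ≡ 1, so λ ≡ 4.
  x = λ² - 8 - 0 = 16 - 8 ≡ 8; y = λ·(8 - 8) - 8 ≡ 3. → (8, 3)

(8, 3)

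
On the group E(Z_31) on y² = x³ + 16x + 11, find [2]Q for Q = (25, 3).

tangent at (25, 3): λ = (3·25² + 16)/(2·3) ≡ 0/6. 6⁻¹ ≡ 26 (mod 31) since 6·26 = 156 ≡ 1, so λ ≡ 0·26 ≡ 0.
  x = λ² - 25 - 25 = 0 - 50 ≡ 12; y = λ·(25 - 12) - 3 ≡ 28. → (12, 28)

(12, 28)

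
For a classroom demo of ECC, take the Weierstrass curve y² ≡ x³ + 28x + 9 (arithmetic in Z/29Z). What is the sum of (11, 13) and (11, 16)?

O

The two points share x = 11 and their y-coordinates satisfy 13 + 16 ≡ 0 (mod 29), so they are inverses. Their sum is O.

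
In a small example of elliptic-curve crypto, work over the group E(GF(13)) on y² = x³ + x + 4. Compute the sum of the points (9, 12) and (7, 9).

(9, 12) + (7, 9). λ = (9 - 12)/(7 - 9) ≡ 10/11 mod 13. 11⁻¹ ≡ 6 (mod 13) since 11·6 = 66 ≡ 1, so λ ≡ 8.
  x = λ² - 9 - 7 = 64 - 16 ≡ 9; y = λ·(9 - 9) - 12 ≡ 1. → (9, 1)

(9, 1)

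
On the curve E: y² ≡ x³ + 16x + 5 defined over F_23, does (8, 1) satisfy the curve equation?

yes

y² = 1² ≡ 1; x³ + 16x + 5 = 645 ≡ 1 (mod 23). 1 = 1.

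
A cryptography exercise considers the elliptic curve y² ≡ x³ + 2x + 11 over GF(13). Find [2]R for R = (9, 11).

(5, 4)

tangent at (9, 11): λ = (3·9² + 2)/(2·11) ≡ 11/9. 9⁻¹ ≡ 3 (mod 13) since 9·3 = 27 ≡ 1, so λ ≡ 11·3 ≡ 7.
  x = λ² - 9 - 9 = 49 - 18 ≡ 5; y = λ·(9 - 5) - 11 ≡ 4. → (5, 4)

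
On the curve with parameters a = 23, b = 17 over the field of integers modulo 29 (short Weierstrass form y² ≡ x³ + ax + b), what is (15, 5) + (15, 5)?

tangent at (15, 5): λ = (3·15² + 23)/(2·5) ≡ 2/10. 10⁻¹ ≡ 3 (mod 29), so λ ≡ 2·3 ≡ 6.
  x = λ² - 15 - 15 = 36 - 30 ≡ 6; y = λ·(15 - 6) - 5 ≡ 20. → (6, 20)

(6, 20)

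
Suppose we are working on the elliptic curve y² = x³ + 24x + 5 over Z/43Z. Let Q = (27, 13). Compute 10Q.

Double-and-add on 10 = (1010)₂. Start with Q = (27, 13) for the leading 1-bit.
double: tangent at (27, 13): λ = (3·27² + 24)/(2·13) ≡ 18/26. 26⁻¹ ≡ 5 (mod 43), so λ ≡ 18·5 ≡ 4.
  x = λ² - 27 - 27 = 16 - 54 ≡ 5; y = λ·(27 - 5) - 13 ≡ 32. → (5, 32)
double: tangent at (5, 32): λ = (3·5² + 24)/(2·32) ≡ 13/21. 21⁻¹ ≡ 41 (mod 43) since 21·41 = 861 ≡ 1, so λ ≡ 13·41 ≡ 17.
  x = λ² - 5 - 5 = 289 - 10 ≡ 21; y = λ·(5 - 21) - 32 ≡ 40. → (21, 40)
add Q: (21, 40) + (27, 13). λ = (13 - 40)/(27 - 21) ≡ 16/6 mod 43. 6⁻¹ ≡ 36 (mod 43), so λ ≡ 17.
  x = λ² - 21 - 27 = 289 - 48 ≡ 26; y = λ·(21 - 26) - 40 ≡ 4. → (26, 4)
double: tangent at (26, 4): λ = (3·26² + 24)/(2·4) ≡ 31/8. 8⁻¹ ≡ 27 (mod 43) since 8·27 = 216 ≡ 1, so λ ≡ 31·27 ≡ 20.
  x = λ² - 26 - 26 = 400 - 52 ≡ 4; y = λ·(26 - 4) - 4 ≡ 6. → (4, 6)

(4, 6)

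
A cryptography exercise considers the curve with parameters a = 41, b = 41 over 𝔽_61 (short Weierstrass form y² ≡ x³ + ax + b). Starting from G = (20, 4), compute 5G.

Double-and-add on 5 = (101)₂. Start with G = (20, 4) for the leading 1-bit.
double: tangent at (20, 4): λ = (3·20² + 41)/(2·4) ≡ 21/8. 8⁻¹ ≡ 23 (mod 61), so λ ≡ 21·23 ≡ 56.
  x = λ² - 20 - 20 = 3136 - 40 ≡ 46; y = λ·(20 - 46) - 4 ≡ 4. → (46, 4)
double: tangent at (46, 4): λ = (3·46² + 41)/(2·4) ≡ 45/8. 8⁻¹ ≡ 23 (mod 61) since 8·23 = 184 ≡ 1, so λ ≡ 45·23 ≡ 59.
  x = λ² - 46 - 46 = 3481 - 92 ≡ 34; y = λ·(46 - 34) - 4 ≡ 33. → (34, 33)
add G: (34, 33) + (20, 4). λ = (4 - 33)/(20 - 34) ≡ 32/47 mod 61. 47⁻¹ ≡ 13 (mod 61) since 47·13 = 611 ≡ 1, so λ ≡ 50.
  x = λ² - 34 - 20 = 2500 - 54 ≡ 6; y = λ·(34 - 6) - 33 ≡ 25. → (6, 25)

(6, 25)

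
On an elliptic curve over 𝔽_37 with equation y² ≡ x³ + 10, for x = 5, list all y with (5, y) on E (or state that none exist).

none

x³ + 0x + 10 = 135 ≡ 24 (mod 37).
24 is a non-residue mod 37; no y exists.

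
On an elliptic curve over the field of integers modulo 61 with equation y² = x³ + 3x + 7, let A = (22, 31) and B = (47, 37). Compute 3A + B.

(42, 44)

First 3A:
Repeated addition: build up to 3A.
2A: tangent at (22, 31): λ = (3·22² + 3)/(2·31) ≡ 52/1. 1⁻¹ ≡ 1 (mod 61), so λ ≡ 52·1 ≡ 52.
  x = λ² - 22 - 22 = 2704 - 44 ≡ 37; y = λ·(22 - 37) - 31 ≡ 43. → (37, 43)
3A: (37, 43) + (22, 31). λ = (31 - 43)/(22 - 37) ≡ 49/46 mod 61. 46⁻¹ ≡ 4 (mod 61) since 46·4 = 184 ≡ 1, so λ ≡ 13.
  x = λ² - 37 - 22 = 169 - 59 ≡ 49; y = λ·(37 - 49) - 43 ≡ 45. → (49, 45)
3A = (49, 45).
Finally 3A + B:
(49, 45) + (47, 37). λ = (37 - 45)/(47 - 49) ≡ 53/59 mod 61. 59⁻¹ ≡ 30 (mod 61) since 59·30 = 1770 ≡ 1, so λ ≡ 4.
  x = λ² - 49 - 47 = 16 - 96 ≡ 42; y = λ·(49 - 42) - 45 ≡ 44. → (42, 44)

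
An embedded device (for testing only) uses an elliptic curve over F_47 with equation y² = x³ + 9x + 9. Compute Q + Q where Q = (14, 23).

(27, 30)

tangent at (14, 23): λ = (3·14² + 9)/(2·23) ≡ 33/46. 46⁻¹ ≡ 46 (mod 47) since 46·46 = 2116 ≡ 1, so λ ≡ 33·46 ≡ 14.
  x = λ² - 14 - 14 = 196 - 28 ≡ 27; y = λ·(14 - 27) - 23 ≡ 30. → (27, 30)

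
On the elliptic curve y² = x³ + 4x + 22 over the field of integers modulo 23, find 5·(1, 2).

Write P = (1, 2).
Repeated addition: build up to 5P.
2P: tangent at (1, 2): λ = (3·1² + 4)/(2·2) ≡ 7/4. 4⁻¹ ≡ 6 (mod 23), so λ ≡ 7·6 ≡ 19.
  x = λ² - 1 - 1 = 361 - 2 ≡ 14; y = λ·(1 - 14) - 2 ≡ 4. → (14, 4)
3P: (14, 4) + (1, 2). λ = (2 - 4)/(1 - 14) ≡ 21/10 mod 23. 10⁻¹ ≡ 7 (mod 23), so λ ≡ 9.
  x = λ² - 14 - 1 = 81 - 15 ≡ 20; y = λ·(14 - 20) - 4 ≡ 11. → (20, 11)
4P: (20, 11) + (1, 2). λ = (2 - 11)/(1 - 20) ≡ 14/4 mod 23. 4⁻¹ ≡ 6 (mod 23), so λ ≡ 15.
  x = λ² - 20 - 1 = 225 - 21 ≡ 20; y = λ·(20 - 20) - 11 ≡ 12. → (20, 12)
5P: (20, 12) + (1, 2). λ = (2 - 12)/(1 - 20) ≡ 13/4 mod 23. 4⁻¹ ≡ 6 (mod 23) since 4·6 = 24 ≡ 1, so λ ≡ 9.
  x = λ² - 20 - 1 = 81 - 21 ≡ 14; y = λ·(20 - 14) - 12 ≡ 19. → (14, 19)

(14, 19)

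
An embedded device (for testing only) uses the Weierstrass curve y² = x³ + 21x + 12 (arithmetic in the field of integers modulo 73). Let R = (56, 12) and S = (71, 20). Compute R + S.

(54, 28)

(56, 12) + (71, 20). λ = (20 - 12)/(71 - 56) ≡ 8/15 mod 73. 15⁻¹ ≡ 39 (mod 73) since 15·39 = 585 ≡ 1, so λ ≡ 20.
  x = λ² - 56 - 71 = 400 - 127 ≡ 54; y = λ·(56 - 54) - 12 ≡ 28. → (54, 28)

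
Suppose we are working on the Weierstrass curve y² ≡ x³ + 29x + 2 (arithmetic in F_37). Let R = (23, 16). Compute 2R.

tangent at (23, 16): λ = (3·23² + 29)/(2·16) ≡ 25/32. 32⁻¹ ≡ 22 (mod 37) since 32·22 = 704 ≡ 1, so λ ≡ 25·22 ≡ 32.
  x = λ² - 23 - 23 = 1024 - 46 ≡ 16; y = λ·(23 - 16) - 16 ≡ 23. → (16, 23)

(16, 23)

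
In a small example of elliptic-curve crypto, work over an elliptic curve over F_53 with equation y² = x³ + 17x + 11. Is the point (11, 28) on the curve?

no

y² = 28² ≡ 42; x³ + 17x + 11 = 1529 ≡ 45 (mod 53). 42 ≠ 45.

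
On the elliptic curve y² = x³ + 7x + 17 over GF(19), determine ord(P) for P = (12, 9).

7

2P: tangent at (12, 9): λ = (3·12² + 7)/(2·9) ≡ 2/18. 18⁻¹ ≡ 18 (mod 19), so λ ≡ 2·18 ≡ 17.
  x = λ² - 12 - 12 = 289 - 24 ≡ 18; y = λ·(12 - 18) - 9 ≡ 3. → (18, 3)
3P: (18, 3) + (12, 9). λ = (9 - 3)/(12 - 18) ≡ 6/13 mod 19. 13⁻¹ ≡ 3 (mod 19) since 13·3 = 39 ≡ 1, so λ ≡ 18.
  x = λ² - 18 - 12 = 324 - 30 ≡ 9; y = λ·(18 - 9) - 3 ≡ 7. → (9, 7)
4P: (9, 7) + (12, 9). λ = (9 - 7)/(12 - 9) ≡ 2/3 mod 19. 3⁻¹ ≡ 13 (mod 19), so λ ≡ 7.
  x = λ² - 9 - 12 = 49 - 21 ≡ 9; y = λ·(9 - 9) - 7 ≡ 12. → (9, 12)
5P: (9, 12) + (12, 9). λ = (9 - 12)/(12 - 9) ≡ 16/3 mod 19. 3⁻¹ ≡ 13 (mod 19), so λ ≡ 18.
  x = λ² - 9 - 12 = 324 - 21 ≡ 18; y = λ·(9 - 18) - 12 ≡ 16. → (18, 16)
6P: (18, 16) + (12, 9). λ = (9 - 16)/(12 - 18) ≡ 12/13 mod 19. 13⁻¹ ≡ 3 (mod 19), so λ ≡ 17.
  x = λ² - 18 - 12 = 289 - 30 ≡ 12; y = λ·(18 - 12) - 16 ≡ 10. → (12, 10)
7P: (12, 10) + (12, 9): same x and y₁ ≡ -y₂, so the sum is 𝒪.
7P = 𝒪, so the order is 7.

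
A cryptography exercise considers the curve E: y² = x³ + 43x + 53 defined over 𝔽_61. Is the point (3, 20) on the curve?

y² = 20² ≡ 34; x³ + 43x + 53 = 209 ≡ 26 (mod 61). 34 ≠ 26.

no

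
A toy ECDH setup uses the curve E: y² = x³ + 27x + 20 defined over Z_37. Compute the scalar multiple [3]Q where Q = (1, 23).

(28, 26)

Repeated addition: build up to 3Q.
2Q: tangent at (1, 23): λ = (3·1² + 27)/(2·23) ≡ 30/9. 9⁻¹ ≡ 33 (mod 37) since 9·33 = 297 ≡ 1, so λ ≡ 30·33 ≡ 28.
  x = λ² - 1 - 1 = 784 - 2 ≡ 5; y = λ·(1 - 5) - 23 ≡ 13. → (5, 13)
3Q: (5, 13) + (1, 23). λ = (23 - 13)/(1 - 5) ≡ 10/33 mod 37. 33⁻¹ ≡ 9 (mod 37) since 33·9 = 297 ≡ 1, so λ ≡ 16.
  x = λ² - 5 - 1 = 256 - 6 ≡ 28; y = λ·(5 - 28) - 13 ≡ 26. → (28, 26)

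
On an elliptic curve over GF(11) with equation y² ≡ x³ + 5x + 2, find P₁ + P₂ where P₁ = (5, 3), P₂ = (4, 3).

(5, 3) + (4, 3). λ = (3 - 3)/(4 - 5) ≡ 0/10 mod 11. 10⁻¹ ≡ 10 (mod 11) since 10·10 = 100 ≡ 1, so λ ≡ 0.
  x = λ² - 5 - 4 = 0 - 9 ≡ 2; y = λ·(5 - 2) - 3 ≡ 8. → (2, 8)

(2, 8)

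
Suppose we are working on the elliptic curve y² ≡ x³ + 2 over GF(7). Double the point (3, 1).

tangent at (3, 1): λ = (3·3² + 0)/(2·1) ≡ 6/2. 2⁻¹ ≡ 4 (mod 7), so λ ≡ 6·4 ≡ 3.
  x = λ² - 3 - 3 = 9 - 6 ≡ 3; y = λ·(3 - 3) - 1 ≡ 6. → (3, 6)

(3, 6)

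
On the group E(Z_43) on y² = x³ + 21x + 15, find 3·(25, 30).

(28, 25)

Write Q = (25, 30).
Repeated addition: build up to 3Q.
2Q: tangent at (25, 30): λ = (3·25² + 21)/(2·30) ≡ 4/17. 17⁻¹ ≡ 38 (mod 43), so λ ≡ 4·38 ≡ 23.
  x = λ² - 25 - 25 = 529 - 50 ≡ 6; y = λ·(25 - 6) - 30 ≡ 20. → (6, 20)
3Q: (6, 20) + (25, 30). λ = (30 - 20)/(25 - 6) ≡ 10/19 mod 43. 19⁻¹ ≡ 34 (mod 43), so λ ≡ 39.
  x = λ² - 6 - 25 = 1521 - 31 ≡ 28; y = λ·(6 - 28) - 20 ≡ 25. → (28, 25)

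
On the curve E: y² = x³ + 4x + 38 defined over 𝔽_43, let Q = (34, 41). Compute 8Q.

(39, 42)

Repeated addition: build up to 8Q.
2Q: tangent at (34, 41): λ = (3·34² + 4)/(2·41) ≡ 32/39. 39⁻¹ ≡ 32 (mod 43) since 39·32 = 1248 ≡ 1, so λ ≡ 32·32 ≡ 35.
  x = λ² - 34 - 34 = 1225 - 68 ≡ 39; y = λ·(34 - 39) - 41 ≡ 42. → (39, 42)
3Q: (39, 42) + (34, 41). λ = (41 - 42)/(34 - 39) ≡ 42/38 mod 43. 38⁻¹ ≡ 17 (mod 43) since 38·17 = 646 ≡ 1, so λ ≡ 26.
  x = λ² - 39 - 34 = 676 - 73 ≡ 1; y = λ·(39 - 1) - 42 ≡ 0. → (1, 0)
4Q: (1, 0) + (34, 41). λ = (41 - 0)/(34 - 1) ≡ 41/33 mod 43. 33⁻¹ ≡ 30 (mod 43) since 33·30 = 990 ≡ 1, so λ ≡ 26.
  x = λ² - 1 - 34 = 676 - 35 ≡ 39; y = λ·(1 - 39) - 0 ≡ 1. → (39, 1)
5Q: (39, 1) + (34, 41). λ = (41 - 1)/(34 - 39) ≡ 40/38 mod 43. 38⁻¹ ≡ 17 (mod 43) since 38·17 = 646 ≡ 1, so λ ≡ 35.
  x = λ² - 39 - 34 = 1225 - 73 ≡ 34; y = λ·(39 - 34) - 1 ≡ 2. → (34, 2)
6Q: (34, 2) + (34, 41): same x and y₁ ≡ -y₂, so the sum is 𝒪.
7Q: 𝒪 + (34, 41) = (34, 41) (identity).
8Q: tangent at (34, 41): λ = (3·34² + 4)/(2·41) ≡ 32/39. 39⁻¹ ≡ 32 (mod 43), so λ ≡ 32·32 ≡ 35.
  x = λ² - 34 - 34 = 1225 - 68 ≡ 39; y = λ·(34 - 39) - 41 ≡ 42. → (39, 42)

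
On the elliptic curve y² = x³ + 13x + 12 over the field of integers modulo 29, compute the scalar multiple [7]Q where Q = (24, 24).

Double-and-add on 7 = (111)₂. Start with Q = (24, 24) for the leading 1-bit.
double: tangent at (24, 24): λ = (3·24² + 13)/(2·24) ≡ 1/19. 19⁻¹ ≡ 26 (mod 29) since 19·26 = 494 ≡ 1, so λ ≡ 1·26 ≡ 26.
  x = λ² - 24 - 24 = 676 - 48 ≡ 19; y = λ·(24 - 19) - 24 ≡ 19. → (19, 19)
add Q: (19, 19) + (24, 24). λ = (24 - 19)/(24 - 19) ≡ 5/5 mod 29. 5⁻¹ ≡ 6 (mod 29) since 5·6 = 30 ≡ 1, so λ ≡ 1.
  x = λ² - 19 - 24 = 1 - 43 ≡ 16; y = λ·(19 - 16) - 19 ≡ 13. → (16, 13)
double: tangent at (16, 13): λ = (3·16² + 13)/(2·13) ≡ 27/26. 26⁻¹ ≡ 19 (mod 29) since 26·19 = 494 ≡ 1, so λ ≡ 27·19 ≡ 20.
  x = λ² - 16 - 16 = 400 - 32 ≡ 20; y = λ·(16 - 20) - 13 ≡ 23. → (20, 23)
add Q: (20, 23) + (24, 24). λ = (24 - 23)/(24 - 20) ≡ 1/4 mod 29. 4⁻¹ ≡ 22 (mod 29) since 4·22 = 88 ≡ 1, so λ ≡ 22.
  x = λ² - 20 - 24 = 484 - 44 ≡ 5; y = λ·(20 - 5) - 23 ≡ 17. → (5, 17)

(5, 17)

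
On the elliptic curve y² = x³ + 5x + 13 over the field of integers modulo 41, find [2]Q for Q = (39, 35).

tangent at (39, 35): λ = (3·39² + 5)/(2·35) ≡ 17/29. 29⁻¹ ≡ 17 (mod 41) since 29·17 = 493 ≡ 1, so λ ≡ 17·17 ≡ 2.
  x = λ² - 39 - 39 = 4 - 78 ≡ 8; y = λ·(39 - 8) - 35 ≡ 27. → (8, 27)

(8, 27)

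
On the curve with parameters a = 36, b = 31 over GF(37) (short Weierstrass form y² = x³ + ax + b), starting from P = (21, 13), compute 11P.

(34, 9)

Double-and-add on 11 = (1011)₂. Start with P = (21, 13) for the leading 1-bit.
double: tangent at (21, 13): λ = (3·21² + 36)/(2·13) ≡ 27/26. 26⁻¹ ≡ 10 (mod 37), so λ ≡ 27·10 ≡ 11.
  x = λ² - 21 - 21 = 121 - 42 ≡ 5; y = λ·(21 - 5) - 13 ≡ 15. → (5, 15)
double: tangent at (5, 15): λ = (3·5² + 36)/(2·15) ≡ 0/30. 30⁻¹ ≡ 21 (mod 37), so λ ≡ 0·21 ≡ 0.
  x = λ² - 5 - 5 = 0 - 10 ≡ 27; y = λ·(5 - 27) - 15 ≡ 22. → (27, 22)
add P: (27, 22) + (21, 13). λ = (13 - 22)/(21 - 27) ≡ 28/31 mod 37. 31⁻¹ ≡ 6 (mod 37), so λ ≡ 20.
  x = λ² - 27 - 21 = 400 - 48 ≡ 19; y = λ·(27 - 19) - 22 ≡ 27. → (19, 27)
double: tangent at (19, 27): λ = (3·19² + 36)/(2·27) ≡ 9/17. 17⁻¹ ≡ 24 (mod 37) since 17·24 = 408 ≡ 1, so λ ≡ 9·24 ≡ 31.
  x = λ² - 19 - 19 = 961 - 38 ≡ 35; y = λ·(19 - 35) - 27 ≡ 32. → (35, 32)
add P: (35, 32) + (21, 13). λ = (13 - 32)/(21 - 35) ≡ 18/23 mod 37. 23⁻¹ ≡ 29 (mod 37), so λ ≡ 4.
  x = λ² - 35 - 21 = 16 - 56 ≡ 34; y = λ·(35 - 34) - 32 ≡ 9. → (34, 9)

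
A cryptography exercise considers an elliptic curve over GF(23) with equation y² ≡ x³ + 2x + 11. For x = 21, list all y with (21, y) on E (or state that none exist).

none

x³ + 2x + 11 = 9314 ≡ 22 (mod 23).
22 is a non-residue mod 23; no y exists.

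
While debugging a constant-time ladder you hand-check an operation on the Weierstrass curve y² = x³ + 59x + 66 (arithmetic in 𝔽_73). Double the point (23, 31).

tangent at (23, 31): λ = (3·23² + 59)/(2·31) ≡ 40/62. 62⁻¹ ≡ 53 (mod 73), so λ ≡ 40·53 ≡ 3.
  x = λ² - 23 - 23 = 9 - 46 ≡ 36; y = λ·(23 - 36) - 31 ≡ 3. → (36, 3)

(36, 3)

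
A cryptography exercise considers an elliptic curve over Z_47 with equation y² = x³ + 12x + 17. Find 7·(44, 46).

(46, 45)

Write Q = (44, 46).
Repeated addition: build up to 7Q.
2Q: tangent at (44, 46): λ = (3·44² + 12)/(2·46) ≡ 39/45. 45⁻¹ ≡ 23 (mod 47), so λ ≡ 39·23 ≡ 4.
  x = λ² - 44 - 44 = 16 - 88 ≡ 22; y = λ·(44 - 22) - 46 ≡ 42. → (22, 42)
3Q: (22, 42) + (44, 46). λ = (46 - 42)/(44 - 22) ≡ 4/22 mod 47. 22⁻¹ ≡ 15 (mod 47) since 22·15 = 330 ≡ 1, so λ ≡ 13.
  x = λ² - 22 - 44 = 169 - 66 ≡ 9; y = λ·(22 - 9) - 42 ≡ 33. → (9, 33)
4Q: (9, 33) + (44, 46). λ = (46 - 33)/(44 - 9) ≡ 13/35 mod 47. 35⁻¹ ≡ 43 (mod 47) since 35·43 = 1505 ≡ 1, so λ ≡ 42.
  x = λ² - 9 - 44 = 1764 - 53 ≡ 19; y = λ·(9 - 19) - 33 ≡ 17. → (19, 17)
5Q: (19, 17) + (44, 46). λ = (46 - 17)/(44 - 19) ≡ 29/25 mod 47. 25⁻¹ ≡ 32 (mod 47) since 25·32 = 800 ≡ 1, so λ ≡ 35.
  x = λ² - 19 - 44 = 1225 - 63 ≡ 34; y = λ·(19 - 34) - 17 ≡ 22. → (34, 22)
6Q: (34, 22) + (44, 46). λ = (46 - 22)/(44 - 34) ≡ 24/10 mod 47. 10⁻¹ ≡ 33 (mod 47) since 10·33 = 330 ≡ 1, so λ ≡ 40.
  x = λ² - 34 - 44 = 1600 - 78 ≡ 18; y = λ·(34 - 18) - 22 ≡ 7. → (18, 7)
7Q: (18, 7) + (44, 46). λ = (46 - 7)/(44 - 18) ≡ 39/26 mod 47. 26⁻¹ ≡ 38 (mod 47), so λ ≡ 25.
  x = λ² - 18 - 44 = 625 - 62 ≡ 46; y = λ·(18 - 46) - 7 ≡ 45. → (46, 45)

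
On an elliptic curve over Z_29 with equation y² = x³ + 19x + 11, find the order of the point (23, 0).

2

2P: (23, 0) + (23, 0): same x and y₁ ≡ -y₂, so the sum is O.
2P = O, so the order is 2.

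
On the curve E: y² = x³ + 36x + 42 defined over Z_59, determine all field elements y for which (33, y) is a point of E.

x³ + 36x + 42 = 37167 ≡ 56 (mod 59).
56 is a non-residue mod 59; no y exists.

none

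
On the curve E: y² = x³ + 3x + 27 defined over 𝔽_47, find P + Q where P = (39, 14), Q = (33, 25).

(11, 13)

(39, 14) + (33, 25). λ = (25 - 14)/(33 - 39) ≡ 11/41 mod 47. 41⁻¹ ≡ 39 (mod 47) since 41·39 = 1599 ≡ 1, so λ ≡ 6.
  x = λ² - 39 - 33 = 36 - 72 ≡ 11; y = λ·(39 - 11) - 14 ≡ 13. → (11, 13)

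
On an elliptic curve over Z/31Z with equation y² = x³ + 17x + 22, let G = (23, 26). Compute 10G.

(27, 18)

Repeated addition: build up to 10G.
2G: tangent at (23, 26): λ = (3·23² + 17)/(2·26) ≡ 23/21. 21⁻¹ ≡ 3 (mod 31) since 21·3 = 63 ≡ 1, so λ ≡ 23·3 ≡ 7.
  x = λ² - 23 - 23 = 49 - 46 ≡ 3; y = λ·(23 - 3) - 26 ≡ 21. → (3, 21)
3G: (3, 21) + (23, 26). λ = (26 - 21)/(23 - 3) ≡ 5/20 mod 31. 20⁻¹ ≡ 14 (mod 31) since 20·14 = 280 ≡ 1, so λ ≡ 8.
  x = λ² - 3 - 23 = 64 - 26 ≡ 7; y = λ·(3 - 7) - 21 ≡ 9. → (7, 9)
4G: (7, 9) + (23, 26). λ = (26 - 9)/(23 - 7) ≡ 17/16 mod 31. 16⁻¹ ≡ 2 (mod 31) since 16·2 = 32 ≡ 1, so λ ≡ 3.
  x = λ² - 7 - 23 = 9 - 30 ≡ 10; y = λ·(7 - 10) - 9 ≡ 13. → (10, 13)
5G: (10, 13) + (23, 26). λ = (26 - 13)/(23 - 10) ≡ 13/13 mod 31. 13⁻¹ ≡ 12 (mod 31) since 13·12 = 156 ≡ 1, so λ ≡ 1.
  x = λ² - 10 - 23 = 1 - 33 ≡ 30; y = λ·(10 - 30) - 13 ≡ 29. → (30, 29)
6G: (30, 29) + (23, 26). λ = (26 - 29)/(23 - 30) ≡ 28/24 mod 31. 24⁻¹ ≡ 22 (mod 31), so λ ≡ 27.
  x = λ² - 30 - 23 = 729 - 53 ≡ 25; y = λ·(30 - 25) - 29 ≡ 13. → (25, 13)
7G: (25, 13) + (23, 26). λ = (26 - 13)/(23 - 25) ≡ 13/29 mod 31. 29⁻¹ ≡ 15 (mod 31), so λ ≡ 9.
  x = λ² - 25 - 23 = 81 - 48 ≡ 2; y = λ·(25 - 2) - 13 ≡ 8. → (2, 8)
8G: (2, 8) + (23, 26). λ = (26 - 8)/(23 - 2) ≡ 18/21 mod 31. 21⁻¹ ≡ 3 (mod 31), so λ ≡ 23.
  x = λ² - 2 - 23 = 529 - 25 ≡ 8; y = λ·(2 - 8) - 8 ≡ 9. → (8, 9)
9G: (8, 9) + (23, 26). λ = (26 - 9)/(23 - 8) ≡ 17/15 mod 31. 15⁻¹ ≡ 29 (mod 31), so λ ≡ 28.
  x = λ² - 8 - 23 = 784 - 31 ≡ 9; y = λ·(8 - 9) - 9 ≡ 25. → (9, 25)
10G: (9, 25) + (23, 26). λ = (26 - 25)/(23 - 9) ≡ 1/14 mod 31. 14⁻¹ ≡ 20 (mod 31), so λ ≡ 20.
  x = λ² - 9 - 23 = 400 - 32 ≡ 27; y = λ·(9 - 27) - 25 ≡ 18. → (27, 18)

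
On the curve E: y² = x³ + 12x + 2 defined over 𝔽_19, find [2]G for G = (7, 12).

(10, 18)

tangent at (7, 12): λ = (3·7² + 12)/(2·12) ≡ 7/5. 5⁻¹ ≡ 4 (mod 19), so λ ≡ 7·4 ≡ 9.
  x = λ² - 7 - 7 = 81 - 14 ≡ 10; y = λ·(7 - 10) - 12 ≡ 18. → (10, 18)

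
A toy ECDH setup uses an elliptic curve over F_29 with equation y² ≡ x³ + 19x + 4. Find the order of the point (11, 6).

2P: tangent at (11, 6): λ = (3·11² + 19)/(2·6) ≡ 5/12. 12⁻¹ ≡ 17 (mod 29) since 12·17 = 204 ≡ 1, so λ ≡ 5·17 ≡ 27.
  x = λ² - 11 - 11 = 729 - 22 ≡ 11; y = λ·(11 - 11) - 6 ≡ 23. → (11, 23)
3P: (11, 23) + (11, 6): same x and y₁ ≡ -y₂, so the sum is 𝒪.
3P = 𝒪, so the order is 3.

3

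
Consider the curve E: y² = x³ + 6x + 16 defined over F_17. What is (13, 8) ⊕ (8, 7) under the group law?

(11, 6)

(13, 8) + (8, 7). λ = (7 - 8)/(8 - 13) ≡ 16/12 mod 17. 12⁻¹ ≡ 10 (mod 17) since 12·10 = 120 ≡ 1, so λ ≡ 7.
  x = λ² - 13 - 8 = 49 - 21 ≡ 11; y = λ·(13 - 11) - 8 ≡ 6. → (11, 6)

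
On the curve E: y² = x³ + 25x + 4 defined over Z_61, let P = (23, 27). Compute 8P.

Double-and-add on 8 = (1000)₂. Start with P = (23, 27) for the leading 1-bit.
double: tangent at (23, 27): λ = (3·23² + 25)/(2·27) ≡ 26/54. 54⁻¹ ≡ 26 (mod 61) since 54·26 = 1404 ≡ 1, so λ ≡ 26·26 ≡ 5.
  x = λ² - 23 - 23 = 25 - 46 ≡ 40; y = λ·(23 - 40) - 27 ≡ 10. → (40, 10)
double: tangent at (40, 10): λ = (3·40² + 25)/(2·10) ≡ 6/20. 20⁻¹ ≡ 58 (mod 61), so λ ≡ 6·58 ≡ 43.
  x = λ² - 40 - 40 = 1849 - 80 ≡ 0; y = λ·(40 - 0) - 10 ≡ 2. → (0, 2)
double: tangent at (0, 2): λ = (3·0² + 25)/(2·2) ≡ 25/4. 4⁻¹ ≡ 46 (mod 61), so λ ≡ 25·46 ≡ 52.
  x = λ² - 0 - 0 = 2704 - 0 ≡ 20; y = λ·(0 - 20) - 2 ≡ 56. → (20, 56)

(20, 56)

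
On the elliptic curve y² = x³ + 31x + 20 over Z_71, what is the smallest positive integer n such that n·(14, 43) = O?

9

2P: tangent at (14, 43): λ = (3·14² + 31)/(2·43) ≡ 51/15. 15⁻¹ ≡ 19 (mod 71) since 15·19 = 285 ≡ 1, so λ ≡ 51·19 ≡ 46.
  x = λ² - 14 - 14 = 2116 - 28 ≡ 29; y = λ·(14 - 29) - 43 ≡ 48. → (29, 48)
3P: (29, 48) + (14, 43). λ = (43 - 48)/(14 - 29) ≡ 66/56 mod 71. 56⁻¹ ≡ 52 (mod 71), so λ ≡ 24.
  x = λ² - 29 - 14 = 576 - 43 ≡ 36; y = λ·(29 - 36) - 48 ≡ 68. → (36, 68)
4P: (36, 68) + (14, 43). λ = (43 - 68)/(14 - 36) ≡ 46/49 mod 71. 49⁻¹ ≡ 29 (mod 71) since 49·29 = 1421 ≡ 1, so λ ≡ 56.
  x = λ² - 36 - 14 = 3136 - 50 ≡ 33; y = λ·(36 - 33) - 68 ≡ 29. → (33, 29)
5P: (33, 29) + (14, 43). λ = (43 - 29)/(14 - 33) ≡ 14/52 mod 71. 52⁻¹ ≡ 56 (mod 71), so λ ≡ 3.
  x = λ² - 33 - 14 = 9 - 47 ≡ 33; y = λ·(33 - 33) - 29 ≡ 42. → (33, 42)
6P: (33, 42) + (14, 43). λ = (43 - 42)/(14 - 33) ≡ 1/52 mod 71. 52⁻¹ ≡ 56 (mod 71) since 52·56 = 2912 ≡ 1, so λ ≡ 56.
  x = λ² - 33 - 14 = 3136 - 47 ≡ 36; y = λ·(33 - 36) - 42 ≡ 3. → (36, 3)
7P: (36, 3) + (14, 43). λ = (43 - 3)/(14 - 36) ≡ 40/49 mod 71. 49⁻¹ ≡ 29 (mod 71) since 49·29 = 1421 ≡ 1, so λ ≡ 24.
  x = λ² - 36 - 14 = 576 - 50 ≡ 29; y = λ·(36 - 29) - 3 ≡ 23. → (29, 23)
8P: (29, 23) + (14, 43). λ = (43 - 23)/(14 - 29) ≡ 20/56 mod 71. 56⁻¹ ≡ 52 (mod 71), so λ ≡ 46.
  x = λ² - 29 - 14 = 2116 - 43 ≡ 14; y = λ·(29 - 14) - 23 ≡ 28. → (14, 28)
9P: (14, 28) + (14, 43): same x and y₁ ≡ -y₂, so the sum is O.
9P = O, so the order is 9.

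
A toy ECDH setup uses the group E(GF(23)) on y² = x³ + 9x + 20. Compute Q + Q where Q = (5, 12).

tangent at (5, 12): λ = (3·5² + 9)/(2·12) ≡ 15/1. 1⁻¹ ≡ 1 (mod 23), so λ ≡ 15·1 ≡ 15.
  x = λ² - 5 - 5 = 225 - 10 ≡ 8; y = λ·(5 - 8) - 12 ≡ 12. → (8, 12)

(8, 12)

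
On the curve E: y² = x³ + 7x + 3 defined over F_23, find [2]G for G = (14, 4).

tangent at (14, 4): λ = (3·14² + 7)/(2·4) ≡ 20/8. 8⁻¹ ≡ 3 (mod 23), so λ ≡ 20·3 ≡ 14.
  x = λ² - 14 - 14 = 196 - 28 ≡ 7; y = λ·(14 - 7) - 4 ≡ 2. → (7, 2)

(7, 2)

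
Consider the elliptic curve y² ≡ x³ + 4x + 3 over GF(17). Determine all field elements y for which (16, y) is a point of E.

x³ + 4x + 3 = 4163 ≡ 15 (mod 17).
Square roots of 15 mod 17: 7 and 10 (since 7² = 49 ≡ 15).

7, 10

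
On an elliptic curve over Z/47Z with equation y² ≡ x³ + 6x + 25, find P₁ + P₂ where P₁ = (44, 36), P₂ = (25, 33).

(44, 36) + (25, 33). λ = (33 - 36)/(25 - 44) ≡ 44/28 mod 47. 28⁻¹ ≡ 42 (mod 47) since 28·42 = 1176 ≡ 1, so λ ≡ 15.
  x = λ² - 44 - 25 = 225 - 69 ≡ 15; y = λ·(44 - 15) - 36 ≡ 23. → (15, 23)

(15, 23)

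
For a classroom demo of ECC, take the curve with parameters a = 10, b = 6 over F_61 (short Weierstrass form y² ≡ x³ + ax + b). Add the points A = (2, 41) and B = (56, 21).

(51, 2)

(2, 41) + (56, 21). λ = (21 - 41)/(56 - 2) ≡ 41/54 mod 61. 54⁻¹ ≡ 26 (mod 61), so λ ≡ 29.
  x = λ² - 2 - 56 = 841 - 58 ≡ 51; y = λ·(2 - 51) - 41 ≡ 2. → (51, 2)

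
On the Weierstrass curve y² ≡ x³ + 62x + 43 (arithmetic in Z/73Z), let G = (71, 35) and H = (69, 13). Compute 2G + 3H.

(48, 60)

First 2G:
Repeated addition: build up to 2G.
2G: tangent at (71, 35): λ = (3·71² + 62)/(2·35) ≡ 1/70. 70⁻¹ ≡ 24 (mod 73) since 70·24 = 1680 ≡ 1, so λ ≡ 1·24 ≡ 24.
  x = λ² - 71 - 71 = 576 - 142 ≡ 69; y = λ·(71 - 69) - 35 ≡ 13. → (69, 13)
2G = (69, 13).
Next 3H:
Repeated addition: build up to 3H.
2H: tangent at (69, 13): λ = (3·69² + 62)/(2·13) ≡ 37/26. 26⁻¹ ≡ 59 (mod 73) since 26·59 = 1534 ≡ 1, so λ ≡ 37·59 ≡ 66.
  x = λ² - 69 - 69 = 4356 - 138 ≡ 57; y = λ·(69 - 57) - 13 ≡ 49. → (57, 49)
3H: (57, 49) + (69, 13). λ = (13 - 49)/(69 - 57) ≡ 37/12 mod 73. 12⁻¹ ≡ 67 (mod 73), so λ ≡ 70.
  x = λ² - 57 - 69 = 4900 - 126 ≡ 29; y = λ·(57 - 29) - 49 ≡ 13. → (29, 13)
3H = (29, 13).
Finally 2G + 3H:
(69, 13) + (29, 13). λ = (13 - 13)/(29 - 69) ≡ 0/33 mod 73. 33⁻¹ ≡ 31 (mod 73), so λ ≡ 0.
  x = λ² - 69 - 29 = 0 - 98 ≡ 48; y = λ·(69 - 48) - 13 ≡ 60. → (48, 60)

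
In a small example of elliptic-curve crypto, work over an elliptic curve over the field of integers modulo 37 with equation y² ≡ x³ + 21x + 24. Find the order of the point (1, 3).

8

2P: tangent at (1, 3): λ = (3·1² + 21)/(2·3) ≡ 24/6. 6⁻¹ ≡ 31 (mod 37) since 6·31 = 186 ≡ 1, so λ ≡ 24·31 ≡ 4.
  x = λ² - 1 - 1 = 16 - 2 ≡ 14; y = λ·(1 - 14) - 3 ≡ 19. → (14, 19)
3P: (14, 19) + (1, 3). λ = (3 - 19)/(1 - 14) ≡ 21/24 mod 37. 24⁻¹ ≡ 17 (mod 37), so λ ≡ 24.
  x = λ² - 14 - 1 = 576 - 15 ≡ 6; y = λ·(14 - 6) - 19 ≡ 25. → (6, 25)
4P: (6, 25) + (1, 3). λ = (3 - 25)/(1 - 6) ≡ 15/32 mod 37. 32⁻¹ ≡ 22 (mod 37) since 32·22 = 704 ≡ 1, so λ ≡ 34.
  x = λ² - 6 - 1 = 1156 - 7 ≡ 2; y = λ·(6 - 2) - 25 ≡ 0. → (2, 0)
5P: (2, 0) + (1, 3). λ = (3 - 0)/(1 - 2) ≡ 3/36 mod 37. 36⁻¹ ≡ 36 (mod 37), so λ ≡ 34.
  x = λ² - 2 - 1 = 1156 - 3 ≡ 6; y = λ·(2 - 6) - 0 ≡ 12. → (6, 12)
6P: (6, 12) + (1, 3). λ = (3 - 12)/(1 - 6) ≡ 28/32 mod 37. 32⁻¹ ≡ 22 (mod 37), so λ ≡ 24.
  x = λ² - 6 - 1 = 576 - 7 ≡ 14; y = λ·(6 - 14) - 12 ≡ 18. → (14, 18)
7P: (14, 18) + (1, 3). λ = (3 - 18)/(1 - 14) ≡ 22/24 mod 37. 24⁻¹ ≡ 17 (mod 37), so λ ≡ 4.
  x = λ² - 14 - 1 = 16 - 15 ≡ 1; y = λ·(14 - 1) - 18 ≡ 34. → (1, 34)
8P: (1, 34) + (1, 3): same x and y₁ ≡ -y₂, so the sum is ∞.
8P = ∞, so the order is 8.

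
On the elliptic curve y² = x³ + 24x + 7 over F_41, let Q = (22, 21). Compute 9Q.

Repeated addition: build up to 9Q.
2Q: tangent at (22, 21): λ = (3·22² + 24)/(2·21) ≡ 0/1. 1⁻¹ ≡ 1 (mod 41), so λ ≡ 0·1 ≡ 0.
  x = λ² - 22 - 22 = 0 - 44 ≡ 38; y = λ·(22 - 38) - 21 ≡ 20. → (38, 20)
3Q: (38, 20) + (22, 21). λ = (21 - 20)/(22 - 38) ≡ 1/25 mod 41. 25⁻¹ ≡ 23 (mod 41), so λ ≡ 23.
  x = λ² - 38 - 22 = 529 - 60 ≡ 18; y = λ·(38 - 18) - 20 ≡ 30. → (18, 30)
4Q: (18, 30) + (22, 21). λ = (21 - 30)/(22 - 18) ≡ 32/4 mod 41. 4⁻¹ ≡ 31 (mod 41), so λ ≡ 8.
  x = λ² - 18 - 22 = 64 - 40 ≡ 24; y = λ·(18 - 24) - 30 ≡ 4. → (24, 4)
5Q: (24, 4) + (22, 21). λ = (21 - 4)/(22 - 24) ≡ 17/39 mod 41. 39⁻¹ ≡ 20 (mod 41) since 39·20 = 780 ≡ 1, so λ ≡ 12.
  x = λ² - 24 - 22 = 144 - 46 ≡ 16; y = λ·(24 - 16) - 4 ≡ 10. → (16, 10)
6Q: (16, 10) + (22, 21). λ = (21 - 10)/(22 - 16) ≡ 11/6 mod 41. 6⁻¹ ≡ 7 (mod 41), so λ ≡ 36.
  x = λ² - 16 - 22 = 1296 - 38 ≡ 28; y = λ·(16 - 28) - 10 ≡ 9. → (28, 9)
7Q: (28, 9) + (22, 21). λ = (21 - 9)/(22 - 28) ≡ 12/35 mod 41. 35⁻¹ ≡ 34 (mod 41), so λ ≡ 39.
  x = λ² - 28 - 22 = 1521 - 50 ≡ 36; y = λ·(28 - 36) - 9 ≡ 7. → (36, 7)
8Q: (36, 7) + (22, 21). λ = (21 - 7)/(22 - 36) ≡ 14/27 mod 41. 27⁻¹ ≡ 38 (mod 41) since 27·38 = 1026 ≡ 1, so λ ≡ 40.
  x = λ² - 36 - 22 = 1600 - 58 ≡ 25; y = λ·(36 - 25) - 7 ≡ 23. → (25, 23)
9Q: (25, 23) + (22, 21). λ = (21 - 23)/(22 - 25) ≡ 39/38 mod 41. 38⁻¹ ≡ 27 (mod 41) since 38·27 = 1026 ≡ 1, so λ ≡ 28.
  x = λ² - 25 - 22 = 784 - 47 ≡ 40; y = λ·(25 - 40) - 23 ≡ 8. → (40, 8)

(40, 8)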